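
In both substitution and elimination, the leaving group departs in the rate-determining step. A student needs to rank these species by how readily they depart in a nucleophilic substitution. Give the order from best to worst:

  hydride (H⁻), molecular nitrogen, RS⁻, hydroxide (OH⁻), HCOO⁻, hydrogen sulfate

molecular nitrogen > hydrogen sulfate > HCOO⁻ > RS⁻ > hydroxide (OH⁻) > hydride (H⁻)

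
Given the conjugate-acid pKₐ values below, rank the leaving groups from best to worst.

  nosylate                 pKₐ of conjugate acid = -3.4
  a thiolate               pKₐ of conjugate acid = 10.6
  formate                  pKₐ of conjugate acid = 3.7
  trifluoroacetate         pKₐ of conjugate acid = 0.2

nosylate > trifluoroacetate > formate > a thiolate

Lower conjugate-acid pKₐ ⇒ weaker base ⇒ better leaving group.
Sorting by the given values: nosylate (-3.4), trifluoroacetate (0.2), formate (3.7), a thiolate (10.6).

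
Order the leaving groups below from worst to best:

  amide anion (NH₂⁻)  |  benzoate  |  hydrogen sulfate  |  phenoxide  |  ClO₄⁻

ClO₄⁻: pKₐ(HClO₄) ≈ -10 — extremely weak base; rarely used for safety reasons
hydrogen sulfate: pKₐ(H₂SO₄) ≈ -3 — conjugate base of a strong mineral acid
benzoate: pKₐ(C₆H₅COOH) ≈ 4.2 — aryl carboxylate
phenoxide: pKₐ(C₆H₅OH (phenol)) ≈ 10 — resonance into the ring helps, but still a poor LG
amide anion (NH₂⁻): pKₐ(NH₃) ≈ 38
Reversing gives the worst-to-best order requested.

amide anion (NH₂⁻) < phenoxide < benzoate < hydrogen sulfate < ClO₄⁻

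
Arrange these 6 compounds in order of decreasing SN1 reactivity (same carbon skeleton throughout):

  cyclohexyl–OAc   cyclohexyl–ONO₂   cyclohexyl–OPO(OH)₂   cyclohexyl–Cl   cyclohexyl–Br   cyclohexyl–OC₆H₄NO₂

The skeletons are identical, so relative rate is governed entirely by leaving-group ability.
The more stable X⁻ (or X) is on its own — i.e. the weaker a base it is — the better a leaving group it makes.
cyclohexyl–Br loses Br⁻: pKₐ(HBr) ≈ -9
cyclohexyl–Cl loses Cl⁻: pKₐ(HCl) ≈ -7
cyclohexyl–ONO₂ loses NO₃⁻: pKₐ(HNO₃) ≈ -1.3
cyclohexyl–OPO(OH)₂ loses H₂PO₄⁻: pKₐ(H₃PO₄) ≈ 2.1
cyclohexyl–OAc loses AcO⁻: pKₐ(CH₃COOH) ≈ 4.8
cyclohexyl–OC₆H₄NO₂ loses p-O₂N–C₆H₄–O⁻: pKₐ(p-nitrophenol) ≈ 7.2

cyclohexyl–Br > cyclohexyl–Cl > cyclohexyl–ONO₂ > cyclohexyl–OPO(OH)₂ > cyclohexyl–OAc > cyclohexyl–OC₆H₄NO₂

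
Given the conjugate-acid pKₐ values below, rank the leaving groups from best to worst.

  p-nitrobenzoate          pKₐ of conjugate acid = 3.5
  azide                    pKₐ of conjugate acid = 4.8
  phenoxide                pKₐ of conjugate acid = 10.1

Lower conjugate-acid pKₐ ⇒ weaker base ⇒ better leaving group.
Sorting by the given values: p-nitrobenzoate (3.5), azide (4.8), phenoxide (10.1).

p-nitrobenzoate > azide > phenoxide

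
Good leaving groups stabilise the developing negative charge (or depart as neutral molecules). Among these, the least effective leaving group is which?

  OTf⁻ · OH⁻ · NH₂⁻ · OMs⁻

A good leaving group is a weak base: the lower the pKₐ of its conjugate acid, the more readily it departs.
OTf⁻: pKₐ(CF₃SO₃H (triflic acid)) ≈ -14
OMs⁻: pKₐ(CH₃SO₃H (MsOH)) ≈ -1.9
OH⁻: pKₐ(H₂O) ≈ 15.7
NH₂⁻: pKₐ(NH₃) ≈ 38

NH₂⁻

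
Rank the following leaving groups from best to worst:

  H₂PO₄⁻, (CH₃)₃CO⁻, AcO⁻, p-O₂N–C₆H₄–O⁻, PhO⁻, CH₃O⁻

H₂PO₄⁻ > AcO⁻ > p-O₂N–C₆H₄–O⁻ > PhO⁻ > CH₃O⁻ > (CH₃)₃CO⁻

The more stable X⁻ (or X) is on its own — i.e. the weaker a base it is — the better a leaving group it makes.
H₂PO₄⁻: pKₐ(H₃PO₄) ≈ 2.1
AcO⁻: pKₐ(CH₃COOH) ≈ 4.8 — resonance-stabilised but still a weak base
p-O₂N–C₆H₄–O⁻: pKₐ(p-nitrophenol) ≈ 7.2 — nitro group delocalises the charge; the classic chromogenic LG
PhO⁻: pKₐ(C₆H₅OH (phenol)) ≈ 10
CH₃O⁻: pKₐ(CH₃OH) ≈ 15.5 — strong base; alkoxides do not leave unassisted
(CH₃)₃CO⁻: pKₐ(t-BuOH) ≈ 18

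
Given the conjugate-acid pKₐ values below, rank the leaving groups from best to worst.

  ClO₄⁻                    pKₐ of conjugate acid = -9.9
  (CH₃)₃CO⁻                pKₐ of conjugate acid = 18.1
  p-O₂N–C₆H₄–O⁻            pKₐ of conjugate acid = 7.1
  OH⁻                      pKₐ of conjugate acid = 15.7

ClO₄⁻ > p-O₂N–C₆H₄–O⁻ > OH⁻ > (CH₃)₃CO⁻

Lower conjugate-acid pKₐ ⇒ weaker base ⇒ better leaving group.
Sorting by the given values: ClO₄⁻ (-9.9), p-O₂N–C₆H₄–O⁻ (7.1), OH⁻ (15.7), (CH₃)₃CO⁻ (18.1).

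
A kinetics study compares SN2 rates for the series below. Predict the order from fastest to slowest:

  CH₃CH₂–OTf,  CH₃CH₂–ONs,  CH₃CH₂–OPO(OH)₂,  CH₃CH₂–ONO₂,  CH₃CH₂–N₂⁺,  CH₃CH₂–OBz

The skeletons are identical, so relative rate is governed entirely by leaving-group ability.
Rank by basicity of the departing species: weakest base leaves most easily.
CH₃CH₂–N₂⁺ loses N₂: no meaningful conjugate acid; N₂ departs as an exceptionally stable neutral molecule
CH₃CH₂–OTf loses OTf⁻: pKₐ(CF₃SO₃H (triflic acid)) ≈ -14
CH₃CH₂–ONs loses ONs⁻: pKₐ(p-O₂NC₆H₄SO₃H) ≈ -3.5
CH₃CH₂–ONO₂ loses NO₃⁻: pKₐ(HNO₃) ≈ -1.3
CH₃CH₂–OPO(OH)₂ loses H₂PO₄⁻: pKₐ(H₃PO₄) ≈ 2.1
CH₃CH₂–OBz loses PhCOO⁻: pKₐ(C₆H₅COOH) ≈ 4.2

CH₃CH₂–N₂⁺ > CH₃CH₂–OTf > CH₃CH₂–ONs > CH₃CH₂–ONO₂ > CH₃CH₂–OPO(OH)₂ > CH₃CH₂–OBz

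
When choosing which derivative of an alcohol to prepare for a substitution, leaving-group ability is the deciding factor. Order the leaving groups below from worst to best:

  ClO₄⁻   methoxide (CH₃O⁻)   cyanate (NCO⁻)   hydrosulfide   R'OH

Rank by basicity of the departing species: weakest base leaves most easily.
ClO₄⁻: pKₐ(HClO₄) ≈ -10 — extremely weak base; rarely used for safety reasons
R'OH: pKₐ(R'OH₂⁺) ≈ -2.4 — neutral; leaves from a protonated ether (an oxonium ion, R–O(H)R'⁺)
cyanate (NCO⁻): pKₐ(HOCN) ≈ 3.5 — resonance between N and O
hydrosulfide: pKₐ(H₂S) ≈ 7
methoxide (CH₃O⁻): pKₐ(CH₃OH) ≈ 15.5 — strong base; alkoxides do not leave unassisted
The question asks for worst first, so the sequence is read in increasing leaving-group ability.

methoxide (CH₃O⁻) < hydrosulfide < cyanate (NCO⁻) < R'OH < ClO₄⁻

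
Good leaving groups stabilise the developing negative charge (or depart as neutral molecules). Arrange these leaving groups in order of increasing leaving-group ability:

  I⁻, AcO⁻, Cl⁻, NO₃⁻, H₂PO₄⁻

AcO⁻ < H₂PO₄⁻ < NO₃⁻ < Cl⁻ < I⁻

Rank by basicity of the departing species: weakest base leaves most easily.
I⁻: pKₐ(HI) ≈ -10
Cl⁻: pKₐ(HCl) ≈ -7
NO₃⁻: pKₐ(HNO₃) ≈ -1.3
H₂PO₄⁻: pKₐ(H₃PO₄) ≈ 2.1
AcO⁻: pKₐ(CH₃COOH) ≈ 4.8 — resonance-stabilised but still a weak base
Reversing gives the worst-to-best order requested.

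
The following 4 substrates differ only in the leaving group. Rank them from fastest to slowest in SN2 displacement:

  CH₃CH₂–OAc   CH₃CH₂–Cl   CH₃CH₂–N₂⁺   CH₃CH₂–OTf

CH₃CH₂–N₂⁺ > CH₃CH₂–OTf > CH₃CH₂–Cl > CH₃CH₂–OAc

With the same alkyl group throughout, only the leaving group differentiates the rates.
A good leaving group is a weak base: the lower the pKₐ of its conjugate acid, the more readily it departs.
CH₃CH₂–N₂⁺ loses N₂: no meaningful conjugate acid; N₂ departs as an exceptionally stable neutral molecule
CH₃CH₂–OTf loses OTf⁻: pKₐ(CF₃SO₃H (triflic acid)) ≈ -14
CH₃CH₂–Cl loses Cl⁻: pKₐ(HCl) ≈ -7
CH₃CH₂–OAc loses AcO⁻: pKₐ(CH₃COOH) ≈ 4.8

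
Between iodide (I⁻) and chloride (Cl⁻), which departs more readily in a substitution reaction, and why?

iodide (I⁻)

iodide (I⁻) is the better leaving group.
pKₐ(HI) ≈ -10 versus pKₐ(HCl) ≈ -7: iodide (I⁻) is the much weaker base.
Large, highly polarisable; very weak base.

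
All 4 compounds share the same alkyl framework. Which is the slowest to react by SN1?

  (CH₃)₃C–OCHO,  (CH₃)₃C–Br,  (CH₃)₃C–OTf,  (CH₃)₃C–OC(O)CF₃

Identical carbon frameworks mean the comparison reduces to leaving-group quality.
A good leaving group is a weak base: the lower the pKₐ of its conjugate acid, the more readily it departs.
(CH₃)₃C–OTf loses OTf⁻: pKₐ(CF₃SO₃H (triflic acid)) ≈ -14
(CH₃)₃C–Br loses Br⁻: pKₐ(HBr) ≈ -9
(CH₃)₃C–OC(O)CF₃ loses CF₃COO⁻: pKₐ(CF₃COOH) ≈ 0.2
(CH₃)₃C–OCHO loses HCOO⁻: pKₐ(HCOOH) ≈ 3.8

(CH₃)₃C–OCHO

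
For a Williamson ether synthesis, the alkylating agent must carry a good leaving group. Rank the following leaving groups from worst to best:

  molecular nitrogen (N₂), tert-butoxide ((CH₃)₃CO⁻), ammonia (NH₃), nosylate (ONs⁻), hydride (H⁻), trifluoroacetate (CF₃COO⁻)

molecular nitrogen (N₂): no meaningful conjugate acid; N₂ departs as an exceptionally stable neutral molecule
nosylate (ONs⁻): pKₐ(p-O₂NC₆H₄SO₃H) ≈ -3.5 — p-nitro group further stabilises the sulfonate
trifluoroacetate (CF₃COO⁻): pKₐ(CF₃COOH) ≈ 0.2 — strongly electron-withdrawing CF₃ stabilises the carboxylate
ammonia (NH₃): pKₐ(NH₄⁺) ≈ 9.2 — neutral but moderately basic; leaves from R–NH₃⁺
tert-butoxide ((CH₃)₃CO⁻): pKₐ(t-BuOH) ≈ 18 — bulky, strongly basic alkoxide
hydride (H⁻): pKₐ(H₂) ≈ 36 — extremely strong base; leaves only in special hydride-transfer contexts
The question asks for worst first, so the sequence is read in increasing leaving-group ability.

hydride (H⁻) < tert-butoxide ((CH₃)₃CO⁻) < ammonia (NH₃) < trifluoroacetate (CF₃COO⁻) < nosylate (ONs⁻) < molecular nitrogen (N₂)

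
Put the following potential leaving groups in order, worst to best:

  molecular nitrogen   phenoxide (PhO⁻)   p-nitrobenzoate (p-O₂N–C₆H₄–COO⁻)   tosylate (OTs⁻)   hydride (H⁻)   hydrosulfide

hydride (H⁻) < phenoxide (PhO⁻) < hydrosulfide < p-nitrobenzoate (p-O₂N–C₆H₄–COO⁻) < tosylate (OTs⁻) < molecular nitrogen

molecular nitrogen: no meaningful conjugate acid; N₂ departs as an exceptionally stable neutral molecule
tosylate (OTs⁻): pKₐ(p-CH₃C₆H₄SO₃H (TsOH)) ≈ -2.8 — resonance-delocalised arenesulfonate
p-nitrobenzoate (p-O₂N–C₆H₄–COO⁻): pKₐ(p-nitrobenzoic acid) ≈ 3.4 — electron-withdrawing nitro group stabilises the carboxylate
hydrosulfide: pKₐ(H₂S) ≈ 7 — larger and more polarisable than the oxygen analogue
phenoxide (PhO⁻): pKₐ(C₆H₅OH (phenol)) ≈ 10 — resonance into the ring helps, but still a poor LG
hydride (H⁻): pKₐ(H₂) ≈ 36 — extremely strong base; leaves only in special hydride-transfer contexts
Listed from poorest to best leaving group as asked.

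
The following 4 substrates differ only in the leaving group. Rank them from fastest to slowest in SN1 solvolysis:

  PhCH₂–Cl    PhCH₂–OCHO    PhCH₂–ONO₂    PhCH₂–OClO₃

PhCH₂–OClO₃ > PhCH₂–Cl > PhCH₂–ONO₂ > PhCH₂–OCHO

With the same alkyl group throughout, only the leaving group differentiates the rates.
Leaving-group ability tracks the stability of the departed species; conjugate-acid pKₐ is the usual yardstick (lower pKₐ → better LG).
PhCH₂–OClO₃ loses ClO₄⁻: pKₐ(HClO₄) ≈ -10
PhCH₂–Cl loses Cl⁻: pKₐ(HCl) ≈ -7
PhCH₂–ONO₂ loses NO₃⁻: pKₐ(HNO₃) ≈ -1.3
PhCH₂–OCHO loses HCOO⁻: pKₐ(HCOOH) ≈ 3.8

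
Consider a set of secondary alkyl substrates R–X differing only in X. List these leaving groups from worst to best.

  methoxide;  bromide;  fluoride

methoxide < fluoride < bromide

Rank by basicity of the departing species: weakest base leaves most easily.
bromide: pKₐ(HBr) ≈ -9
fluoride: pKₐ(HF) ≈ 3.2
methoxide: pKₐ(CH₃OH) ≈ 15.5
Reversing gives the worst-to-best order requested.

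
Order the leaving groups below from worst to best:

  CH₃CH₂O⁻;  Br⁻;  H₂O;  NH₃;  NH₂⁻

NH₂⁻ < CH₃CH₂O⁻ < NH₃ < H₂O < Br⁻

Br⁻: pKₐ(HBr) ≈ -9 — weak base; good leaving group
H₂O: pKₐ(H₃O⁺) ≈ -1.7
NH₃: pKₐ(NH₄⁺) ≈ 9.2 — neutral but moderately basic; leaves from R–NH₃⁺
CH₃CH₂O⁻: pKₐ(CH₃CH₂OH) ≈ 16 — strong base; alkoxides do not leave unassisted
NH₂⁻: pKₐ(NH₃) ≈ 38 — extremely strong base; never a leaving group
Reversing gives the worst-to-best order requested.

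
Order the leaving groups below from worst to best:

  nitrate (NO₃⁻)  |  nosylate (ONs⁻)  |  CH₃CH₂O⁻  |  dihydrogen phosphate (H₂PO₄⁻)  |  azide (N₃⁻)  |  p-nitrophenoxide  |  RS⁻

CH₃CH₂O⁻ < RS⁻ < p-nitrophenoxide < azide (N₃⁻) < dihydrogen phosphate (H₂PO₄⁻) < nitrate (NO₃⁻) < nosylate (ONs⁻)

nosylate (ONs⁻): pKₐ(p-O₂NC₆H₄SO₃H) ≈ -3.5
nitrate (NO₃⁻): pKₐ(HNO₃) ≈ -1.3
dihydrogen phosphate (H₂PO₄⁻): pKₐ(H₃PO₄) ≈ 2.1
azide (N₃⁻): pKₐ(HN₃) ≈ 4.7
p-nitrophenoxide: pKₐ(p-nitrophenol) ≈ 7.2
RS⁻: pKₐ(RSH (a thiol)) ≈ 10.5
CH₃CH₂O⁻: pKₐ(CH₃CH₂OH) ≈ 16
Reversing gives the worst-to-best order requested.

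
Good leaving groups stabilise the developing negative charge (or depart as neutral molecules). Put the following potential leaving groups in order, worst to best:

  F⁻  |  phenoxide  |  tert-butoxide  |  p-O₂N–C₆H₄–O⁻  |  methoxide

tert-butoxide < methoxide < phenoxide < p-O₂N–C₆H₄–O⁻ < F⁻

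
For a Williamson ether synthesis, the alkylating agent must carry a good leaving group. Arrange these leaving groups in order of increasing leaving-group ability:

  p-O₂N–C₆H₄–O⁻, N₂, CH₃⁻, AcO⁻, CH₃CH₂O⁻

Leaving-group ability tracks the stability of the departed species; conjugate-acid pKₐ is the usual yardstick (lower pKₐ → better LG).
N₂: no meaningful conjugate acid; N₂ departs as an exceptionally stable neutral molecule
AcO⁻: pKₐ(CH₃COOH) ≈ 4.8
p-O₂N–C₆H₄–O⁻: pKₐ(p-nitrophenol) ≈ 7.2 — nitro group delocalises the charge; the classic chromogenic LG
CH₃CH₂O⁻: pKₐ(CH₃CH₂OH) ≈ 16 — strong base; alkoxides do not leave unassisted
CH₃⁻: pKₐ(CH₄) ≈ 48
The question asks for worst first, so the sequence is read in increasing leaving-group ability.

CH₃⁻ < CH₃CH₂O⁻ < p-O₂N–C₆H₄–O⁻ < AcO⁻ < N₂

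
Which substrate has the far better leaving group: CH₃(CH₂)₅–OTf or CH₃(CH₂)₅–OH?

CH₃(CH₂)₅–OTf

From CH₃(CH₂)₅–OH the departing group would be OH⁻ (pKₐ(H₂O) ≈ 15.7). Strong base; essentially never leaves without prior activation.
From CH₃(CH₂)₅–OTf the leaving group is OTf⁻ (pKₐ(CF₃SO₃H (triflic acid)) ≈ -14). Charge spread over three oxygens and a CF₃ group; the premier leaving group in synthesis.
(In practice CH₃(CH₂)₅–OTf is made from CH₃(CH₂)₅–OH by treatment with Tf₂O / 2,6-lutidine, converting the hydroxyl into a triflate.)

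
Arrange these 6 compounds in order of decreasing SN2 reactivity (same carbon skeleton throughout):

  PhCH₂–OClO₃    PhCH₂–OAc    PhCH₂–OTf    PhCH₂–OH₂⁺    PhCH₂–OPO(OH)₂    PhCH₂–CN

PhCH₂–OTf > PhCH₂–OClO₃ > PhCH₂–OH₂⁺ > PhCH₂–OPO(OH)₂ > PhCH₂–OAc > PhCH₂–CN

With the same alkyl group throughout, only the leaving group differentiates the rates.
Leaving-group ability tracks the stability of the departed species; conjugate-acid pKₐ is the usual yardstick (lower pKₐ → better LG).
PhCH₂–OTf loses OTf⁻: pKₐ(CF₃SO₃H (triflic acid)) ≈ -14
PhCH₂–OClO₃ loses ClO₄⁻: pKₐ(HClO₄) ≈ -10
PhCH₂–OH₂⁺ loses H₂O: pKₐ(H₃O⁺) ≈ -1.7
PhCH₂–OPO(OH)₂ loses H₂PO₄⁻: pKₐ(H₃PO₄) ≈ 2.1
PhCH₂–OAc loses AcO⁻: pKₐ(CH₃COOH) ≈ 4.8
PhCH₂–CN loses CN⁻: pKₐ(HCN) ≈ 9.2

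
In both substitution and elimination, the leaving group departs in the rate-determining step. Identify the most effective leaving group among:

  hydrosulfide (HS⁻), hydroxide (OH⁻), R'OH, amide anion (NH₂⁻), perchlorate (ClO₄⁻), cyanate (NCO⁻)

perchlorate (ClO₄⁻): pKₐ(HClO₄) ≈ -10
R'OH: pKₐ(R'OH₂⁺) ≈ -2.4
cyanate (NCO⁻): pKₐ(HOCN) ≈ 3.5
hydrosulfide (HS⁻): pKₐ(H₂S) ≈ 7
hydroxide (OH⁻): pKₐ(H₂O) ≈ 15.7
amide anion (NH₂⁻): pKₐ(NH₃) ≈ 38

perchlorate (ClO₄⁻)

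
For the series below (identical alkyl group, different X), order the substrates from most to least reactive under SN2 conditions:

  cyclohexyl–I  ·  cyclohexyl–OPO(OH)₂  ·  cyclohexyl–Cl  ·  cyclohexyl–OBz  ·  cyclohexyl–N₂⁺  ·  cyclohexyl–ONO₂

cyclohexyl–N₂⁺ > cyclohexyl–I > cyclohexyl–Cl > cyclohexyl–ONO₂ > cyclohexyl–OPO(OH)₂ > cyclohexyl–OBz

The skeletons are identical, so relative rate is governed entirely by leaving-group ability.
The more stable X⁻ (or X) is on its own — i.e. the weaker a base it is — the better a leaving group it makes.
cyclohexyl–N₂⁺ loses N₂: no meaningful conjugate acid; N₂ departs as an exceptionally stable neutral molecule
cyclohexyl–I loses I⁻: pKₐ(HI) ≈ -10
cyclohexyl–Cl loses Cl⁻: pKₐ(HCl) ≈ -7
cyclohexyl–ONO₂ loses NO₃⁻: pKₐ(HNO₃) ≈ -1.3
cyclohexyl–OPO(OH)₂ loses H₂PO₄⁻: pKₐ(H₃PO₄) ≈ 2.1
cyclohexyl–OBz loses PhCOO⁻: pKₐ(C₆H₅COOH) ≈ 4.2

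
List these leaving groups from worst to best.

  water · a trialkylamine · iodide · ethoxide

ethoxide < a trialkylamine < water < iodide

iodide: pKₐ(HI) ≈ -10
water: pKₐ(H₃O⁺) ≈ -1.7
a trialkylamine: pKₐ(R'₃NH⁺) ≈ 10.7
ethoxide: pKₐ(CH₃CH₂OH) ≈ 16
The question asks for worst first, so the sequence is read in increasing leaving-group ability.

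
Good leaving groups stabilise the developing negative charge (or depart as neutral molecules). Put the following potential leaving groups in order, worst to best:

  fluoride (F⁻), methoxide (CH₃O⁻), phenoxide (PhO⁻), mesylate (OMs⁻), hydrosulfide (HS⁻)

methoxide (CH₃O⁻) < phenoxide (PhO⁻) < hydrosulfide (HS⁻) < fluoride (F⁻) < mesylate (OMs⁻)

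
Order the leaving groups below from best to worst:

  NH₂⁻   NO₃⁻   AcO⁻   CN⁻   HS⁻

NO₃⁻ > AcO⁻ > HS⁻ > CN⁻ > NH₂⁻

Leaving-group ability tracks the stability of the departed species; conjugate-acid pKₐ is the usual yardstick (lower pKₐ → better LG).
NO₃⁻: pKₐ(HNO₃) ≈ -1.3
AcO⁻: pKₐ(CH₃COOH) ≈ 4.8
HS⁻: pKₐ(H₂S) ≈ 7
CN⁻: pKₐ(HCN) ≈ 9.2
NH₂⁻: pKₐ(NH₃) ≈ 38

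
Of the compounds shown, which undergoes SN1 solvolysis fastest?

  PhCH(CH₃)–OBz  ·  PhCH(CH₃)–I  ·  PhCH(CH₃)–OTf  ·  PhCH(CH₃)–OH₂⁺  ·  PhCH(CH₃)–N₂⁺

With the same alkyl group throughout, only the leaving group differentiates the rates.
Rank by basicity of the departing species: weakest base leaves most easily.
PhCH(CH₃)–N₂⁺ loses N₂: no meaningful conjugate acid; N₂ departs as an exceptionally stable neutral molecule
PhCH(CH₃)–OTf loses OTf⁻: pKₐ(CF₃SO₃H (triflic acid)) ≈ -14
PhCH(CH₃)–I loses I⁻: pKₐ(HI) ≈ -10
PhCH(CH₃)–OH₂⁺ loses H₂O: pKₐ(H₃O⁺) ≈ -1.7
PhCH(CH₃)–OBz loses PhCOO⁻: pKₐ(C₆H₅COOH) ≈ 4.2

PhCH(CH₃)–N₂⁺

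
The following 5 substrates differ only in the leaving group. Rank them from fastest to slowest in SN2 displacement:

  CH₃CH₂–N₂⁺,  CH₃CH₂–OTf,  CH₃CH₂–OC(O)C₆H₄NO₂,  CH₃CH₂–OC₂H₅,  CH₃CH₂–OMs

CH₃CH₂–N₂⁺ > CH₃CH₂–OTf > CH₃CH₂–OMs > CH₃CH₂–OC(O)C₆H₄NO₂ > CH₃CH₂–OC₂H₅

The skeletons are identical, so relative rate is governed entirely by leaving-group ability.
A good leaving group is a weak base: the lower the pKₐ of its conjugate acid, the more readily it departs.
CH₃CH₂–N₂⁺ loses N₂: no meaningful conjugate acid; N₂ departs as an exceptionally stable neutral molecule
CH₃CH₂–OTf loses OTf⁻: pKₐ(CF₃SO₃H (triflic acid)) ≈ -14
CH₃CH₂–OMs loses OMs⁻: pKₐ(CH₃SO₃H (MsOH)) ≈ -1.9
CH₃CH₂–OC(O)C₆H₄NO₂ loses p-O₂N–C₆H₄–COO⁻: pKₐ(p-nitrobenzoic acid) ≈ 3.4
CH₃CH₂–OC₂H₅ loses CH₃CH₂O⁻: pKₐ(CH₃CH₂OH) ≈ 16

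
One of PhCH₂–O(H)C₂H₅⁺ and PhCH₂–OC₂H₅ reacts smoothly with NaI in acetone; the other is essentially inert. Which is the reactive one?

PhCH₂–O(H)C₂H₅⁺

From PhCH₂–OC₂H₅ the departing group would be CH₃CH₂O⁻ (pKₐ(CH₃CH₂OH) ≈ 16). Strong base; alkoxides do not leave unassisted.
From PhCH₂–O(H)C₂H₅⁺ the leaving group is R'OH (pKₐ(R'OH₂⁺) ≈ -2.4). Neutral; leaves from a protonated ether (an oxonium ion, R–O(H)R'⁺).
(In practice PhCH₂–O(H)C₂H₅⁺ is made from PhCH₂–OC₂H₅ by protonation with concentrated HBr, allowing neutral ethanol, rather than ethoxide, to depart.)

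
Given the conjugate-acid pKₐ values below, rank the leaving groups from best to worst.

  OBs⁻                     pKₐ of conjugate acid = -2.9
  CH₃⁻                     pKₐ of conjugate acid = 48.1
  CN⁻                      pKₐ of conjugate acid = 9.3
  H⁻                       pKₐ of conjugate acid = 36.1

Lower conjugate-acid pKₐ ⇒ weaker base ⇒ better leaving group.
Sorting by the given values: OBs⁻ (-2.9), CN⁻ (9.3), H⁻ (36.1), CH₃⁻ (48.1).

OBs⁻ > CN⁻ > H⁻ > CH₃⁻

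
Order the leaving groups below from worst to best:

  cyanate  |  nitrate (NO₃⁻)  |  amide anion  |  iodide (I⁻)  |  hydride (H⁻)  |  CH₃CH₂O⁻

amide anion < hydride (H⁻) < CH₃CH₂O⁻ < cyanate < nitrate (NO₃⁻) < iodide (I⁻)

Leaving-group ability tracks the stability of the departed species; conjugate-acid pKₐ is the usual yardstick (lower pKₐ → better LG).
iodide (I⁻): pKₐ(HI) ≈ -10 — large, highly polarisable; very weak base
nitrate (NO₃⁻): pKₐ(HNO₃) ≈ -1.3 — resonance-delocalised over three oxygens
cyanate: pKₐ(HOCN) ≈ 3.5
CH₃CH₂O⁻: pKₐ(CH₃CH₂OH) ≈ 16 — strong base; alkoxides do not leave unassisted
hydride (H⁻): pKₐ(H₂) ≈ 36
amide anion: pKₐ(NH₃) ≈ 38
Reversing gives the worst-to-best order requested.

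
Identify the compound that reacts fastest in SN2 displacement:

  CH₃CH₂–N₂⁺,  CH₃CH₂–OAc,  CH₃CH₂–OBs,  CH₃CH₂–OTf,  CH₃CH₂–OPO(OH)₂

With the same alkyl group throughout, only the leaving group differentiates the rates.
Rank by basicity of the departing species: weakest base leaves most easily.
CH₃CH₂–N₂⁺ loses N₂: no meaningful conjugate acid; N₂ departs as an exceptionally stable neutral molecule
CH₃CH₂–OTf loses OTf⁻: pKₐ(CF₃SO₃H (triflic acid)) ≈ -14
CH₃CH₂–OBs loses OBs⁻: pKₐ(p-BrC₆H₄SO₃H) ≈ -2.8
CH₃CH₂–OPO(OH)₂ loses H₂PO₄⁻: pKₐ(H₃PO₄) ≈ 2.1
CH₃CH₂–OAc loses AcO⁻: pKₐ(CH₃COOH) ≈ 4.8

CH₃CH₂–N₂⁺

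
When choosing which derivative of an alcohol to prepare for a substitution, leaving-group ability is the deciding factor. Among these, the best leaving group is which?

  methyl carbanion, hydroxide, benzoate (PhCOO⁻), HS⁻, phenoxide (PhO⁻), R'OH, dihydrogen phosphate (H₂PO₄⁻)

Leaving-group ability tracks the stability of the departed species; conjugate-acid pKₐ is the usual yardstick (lower pKₐ → better LG).
R'OH: pKₐ(R'OH₂⁺) ≈ -2.4
dihydrogen phosphate (H₂PO₄⁻): pKₐ(H₃PO₄) ≈ 2.1
benzoate (PhCOO⁻): pKₐ(C₆H₅COOH) ≈ 4.2
HS⁻: pKₐ(H₂S) ≈ 7
phenoxide (PhO⁻): pKₐ(C₆H₅OH (phenol)) ≈ 10
hydroxide: pKₐ(H₂O) ≈ 15.7
methyl carbanion: pKₐ(CH₄) ≈ 48

R'OH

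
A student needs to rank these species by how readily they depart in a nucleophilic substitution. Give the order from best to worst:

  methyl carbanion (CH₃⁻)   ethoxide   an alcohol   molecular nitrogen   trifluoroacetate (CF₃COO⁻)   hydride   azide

molecular nitrogen > an alcohol > trifluoroacetate (CF₃COO⁻) > azide > ethoxide > hydride > methyl carbanion (CH₃⁻)

Rank by basicity of the departing species: weakest base leaves most easily.
molecular nitrogen: no meaningful conjugate acid; N₂ departs as an exceptionally stable neutral molecule
an alcohol: pKₐ(R'OH₂⁺) ≈ -2.4
trifluoroacetate (CF₃COO⁻): pKₐ(CF₃COOH) ≈ 0.2
azide: pKₐ(HN₃) ≈ 4.7
ethoxide: pKₐ(CH₃CH₂OH) ≈ 16
hydride: pKₐ(H₂) ≈ 36
methyl carbanion (CH₃⁻): pKₐ(CH₄) ≈ 48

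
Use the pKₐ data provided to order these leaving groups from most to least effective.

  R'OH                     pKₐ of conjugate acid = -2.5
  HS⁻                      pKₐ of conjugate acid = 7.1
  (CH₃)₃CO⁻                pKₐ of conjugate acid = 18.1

R'OH > HS⁻ > (CH₃)₃CO⁻

Lower conjugate-acid pKₐ ⇒ weaker base ⇒ better leaving group.
Sorting by the given values: R'OH (-2.5), HS⁻ (7.1), (CH₃)₃CO⁻ (18.1).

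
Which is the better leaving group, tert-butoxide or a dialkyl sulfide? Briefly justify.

a dialkyl sulfide is the better leaving group.
pKₐ(R'₂SH⁺) ≈ -7 versus pKₐ(t-BuOH) ≈ 18: a dialkyl sulfide is the much weaker base.
Neutral; leaves from a sulfonium salt (R–SR'₂⁺).

a dialkyl sulfide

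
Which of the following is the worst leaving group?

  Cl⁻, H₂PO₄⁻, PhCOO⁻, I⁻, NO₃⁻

A good leaving group is a weak base: the lower the pKₐ of its conjugate acid, the more readily it departs.
I⁻: pKₐ(HI) ≈ -10
Cl⁻: pKₐ(HCl) ≈ -7
NO₃⁻: pKₐ(HNO₃) ≈ -1.3
H₂PO₄⁻: pKₐ(H₃PO₄) ≈ 2.1
PhCOO⁻: pKₐ(C₆H₅COOH) ≈ 4.2

PhCOO⁻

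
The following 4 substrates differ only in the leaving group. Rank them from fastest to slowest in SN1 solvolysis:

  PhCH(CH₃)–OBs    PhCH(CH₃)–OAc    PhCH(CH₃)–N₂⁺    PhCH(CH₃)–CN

PhCH(CH₃)–N₂⁺ > PhCH(CH₃)–OBs > PhCH(CH₃)–OAc > PhCH(CH₃)–CN

Same R in every case — rank the leaving groups.
Rank by basicity of the departing species: weakest base leaves most easily.
PhCH(CH₃)–N₂⁺ loses N₂: no meaningful conjugate acid; N₂ departs as an exceptionally stable neutral molecule
PhCH(CH₃)–OBs loses OBs⁻: pKₐ(p-BrC₆H₄SO₃H) ≈ -2.8
PhCH(CH₃)–OAc loses AcO⁻: pKₐ(CH₃COOH) ≈ 4.8
PhCH(CH₃)–CN loses CN⁻: pKₐ(HCN) ≈ 9.2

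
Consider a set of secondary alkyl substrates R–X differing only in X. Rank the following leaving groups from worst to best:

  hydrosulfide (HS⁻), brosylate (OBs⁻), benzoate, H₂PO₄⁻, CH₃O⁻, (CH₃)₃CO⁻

(CH₃)₃CO⁻ < CH₃O⁻ < hydrosulfide (HS⁻) < benzoate < H₂PO₄⁻ < brosylate (OBs⁻)

Rank by basicity of the departing species: weakest base leaves most easily.
brosylate (OBs⁻): pKₐ(p-BrC₆H₄SO₃H) ≈ -2.8
H₂PO₄⁻: pKₐ(H₃PO₄) ≈ 2.1
benzoate: pKₐ(C₆H₅COOH) ≈ 4.2
hydrosulfide (HS⁻): pKₐ(H₂S) ≈ 7
CH₃O⁻: pKₐ(CH₃OH) ≈ 15.5
(CH₃)₃CO⁻: pKₐ(t-BuOH) ≈ 18
Listed from poorest to best leaving group as asked.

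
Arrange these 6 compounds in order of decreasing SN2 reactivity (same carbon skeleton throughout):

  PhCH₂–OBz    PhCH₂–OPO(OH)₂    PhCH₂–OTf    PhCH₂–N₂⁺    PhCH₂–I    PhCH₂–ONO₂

The skeletons are identical, so relative rate is governed entirely by leaving-group ability.
A good leaving group is a weak base: the lower the pKₐ of its conjugate acid, the more readily it departs.
PhCH₂–N₂⁺ loses N₂: no meaningful conjugate acid; N₂ departs as an exceptionally stable neutral molecule
PhCH₂–OTf loses OTf⁻: pKₐ(CF₃SO₃H (triflic acid)) ≈ -14
PhCH₂–I loses I⁻: pKₐ(HI) ≈ -10
PhCH₂–ONO₂ loses NO₃⁻: pKₐ(HNO₃) ≈ -1.3
PhCH₂–OPO(OH)₂ loses H₂PO₄⁻: pKₐ(H₃PO₄) ≈ 2.1
PhCH₂–OBz loses PhCOO⁻: pKₐ(C₆H₅COOH) ≈ 4.2

PhCH₂–N₂⁺ > PhCH₂–OTf > PhCH₂–I > PhCH₂–ONO₂ > PhCH₂–OPO(OH)₂ > PhCH₂–OBz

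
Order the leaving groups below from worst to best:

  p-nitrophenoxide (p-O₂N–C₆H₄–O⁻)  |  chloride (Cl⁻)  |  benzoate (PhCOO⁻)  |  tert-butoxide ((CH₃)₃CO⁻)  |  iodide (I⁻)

tert-butoxide ((CH₃)₃CO⁻) < p-nitrophenoxide (p-O₂N–C₆H₄–O⁻) < benzoate (PhCOO⁻) < chloride (Cl⁻) < iodide (I⁻)

iodide (I⁻): pKₐ(HI) ≈ -10
chloride (Cl⁻): pKₐ(HCl) ≈ -7 — moderately weak base
benzoate (PhCOO⁻): pKₐ(C₆H₅COOH) ≈ 4.2 — aryl carboxylate
p-nitrophenoxide (p-O₂N–C₆H₄–O⁻): pKₐ(p-nitrophenol) ≈ 7.2
tert-butoxide ((CH₃)₃CO⁻): pKₐ(t-BuOH) ≈ 18 — bulky, strongly basic alkoxide
Listed from poorest to best leaving group as asked.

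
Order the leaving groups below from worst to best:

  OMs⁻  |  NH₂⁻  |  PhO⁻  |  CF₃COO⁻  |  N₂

NH₂⁻ < PhO⁻ < CF₃COO⁻ < OMs⁻ < N₂

Leaving-group ability tracks the stability of the departed species; conjugate-acid pKₐ is the usual yardstick (lower pKₐ → better LG).
N₂: no meaningful conjugate acid; N₂ departs as an exceptionally stable neutral molecule
OMs⁻: pKₐ(CH₃SO₃H (MsOH)) ≈ -1.9 — resonance-delocalised alkanesulfonate
CF₃COO⁻: pKₐ(CF₃COOH) ≈ 0.2 — strongly electron-withdrawing CF₃ stabilises the carboxylate
PhO⁻: pKₐ(C₆H₅OH (phenol)) ≈ 10 — resonance into the ring helps, but still a poor LG
NH₂⁻: pKₐ(NH₃) ≈ 38 — extremely strong base; never a leaving group
Reversing gives the worst-to-best order requested.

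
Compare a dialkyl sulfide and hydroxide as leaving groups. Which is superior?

a dialkyl sulfide

a dialkyl sulfide is the better leaving group.
pKₐ(R'₂SH⁺) ≈ -7 versus pKₐ(H₂O) ≈ 15.7: a dialkyl sulfide is the much weaker base.
Neutral; leaves from a sulfonium salt (R–SR'₂⁺).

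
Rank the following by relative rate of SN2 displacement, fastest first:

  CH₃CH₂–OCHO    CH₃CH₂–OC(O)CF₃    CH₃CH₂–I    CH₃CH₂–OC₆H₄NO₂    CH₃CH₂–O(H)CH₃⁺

Identical carbon frameworks mean the comparison reduces to leaving-group quality.
Rank by basicity of the departing species: weakest base leaves most easily.
CH₃CH₂–I loses I⁻: pKₐ(HI) ≈ -10
CH₃CH₂–O(H)CH₃⁺ loses R'OH: pKₐ(R'OH₂⁺) ≈ -2.4
CH₃CH₂–OC(O)CF₃ loses CF₃COO⁻: pKₐ(CF₃COOH) ≈ 0.2
CH₃CH₂–OCHO loses HCOO⁻: pKₐ(HCOOH) ≈ 3.8
CH₃CH₂–OC₆H₄NO₂ loses p-O₂N–C₆H₄–O⁻: pKₐ(p-nitrophenol) ≈ 7.2

CH₃CH₂–I > CH₃CH₂–O(H)CH₃⁺ > CH₃CH₂–OC(O)CF₃ > CH₃CH₂–OCHO > CH₃CH₂–OC₆H₄NO₂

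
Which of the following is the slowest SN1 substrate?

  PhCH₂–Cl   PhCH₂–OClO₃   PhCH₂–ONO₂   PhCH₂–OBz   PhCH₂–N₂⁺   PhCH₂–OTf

PhCH₂–OBz

Same R in every case — rank the leaving groups.
Leaving-group ability tracks the stability of the departed species; conjugate-acid pKₐ is the usual yardstick (lower pKₐ → better LG).
PhCH₂–N₂⁺ loses N₂: no meaningful conjugate acid; N₂ departs as an exceptionally stable neutral molecule
PhCH₂–OTf loses OTf⁻: pKₐ(CF₃SO₃H (triflic acid)) ≈ -14
PhCH₂–OClO₃ loses ClO₄⁻: pKₐ(HClO₄) ≈ -10
PhCH₂–Cl loses Cl⁻: pKₐ(HCl) ≈ -7
PhCH₂–ONO₂ loses NO₃⁻: pKₐ(HNO₃) ≈ -1.3
PhCH₂–OBz loses PhCOO⁻: pKₐ(C₆H₅COOH) ≈ 4.2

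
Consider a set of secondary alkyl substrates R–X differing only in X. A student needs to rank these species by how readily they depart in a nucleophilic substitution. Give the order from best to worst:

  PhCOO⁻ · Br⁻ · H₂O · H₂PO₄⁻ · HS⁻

Br⁻: pKₐ(HBr) ≈ -9 — weak base; good leaving group
H₂O: pKₐ(H₃O⁺) ≈ -1.7
H₂PO₄⁻: pKₐ(H₃PO₄) ≈ 2.1 — moderate base; biological leaving group after further activation
PhCOO⁻: pKₐ(C₆H₅COOH) ≈ 4.2 — aryl carboxylate
HS⁻: pKₐ(H₂S) ≈ 7 — larger and more polarisable than the oxygen analogue

Br⁻ > H₂O > H₂PO₄⁻ > PhCOO⁻ > HS⁻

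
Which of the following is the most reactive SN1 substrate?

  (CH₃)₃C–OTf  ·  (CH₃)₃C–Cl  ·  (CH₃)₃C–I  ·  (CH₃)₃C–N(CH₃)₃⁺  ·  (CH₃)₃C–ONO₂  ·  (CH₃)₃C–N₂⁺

(CH₃)₃C–N₂⁺

With the same alkyl group throughout, only the leaving group differentiates the rates.
A good leaving group is a weak base: the lower the pKₐ of its conjugate acid, the more readily it departs.
(CH₃)₃C–N₂⁺ loses N₂: no meaningful conjugate acid; N₂ departs as an exceptionally stable neutral molecule
(CH₃)₃C–OTf loses OTf⁻: pKₐ(CF₃SO₃H (triflic acid)) ≈ -14
(CH₃)₃C–I loses I⁻: pKₐ(HI) ≈ -10
(CH₃)₃C–Cl loses Cl⁻: pKₐ(HCl) ≈ -7
(CH₃)₃C–ONO₂ loses NO₃⁻: pKₐ(HNO₃) ≈ -1.3
(CH₃)₃C–N(CH₃)₃⁺ loses NR'₃: pKₐ(R'₃NH⁺) ≈ 10.7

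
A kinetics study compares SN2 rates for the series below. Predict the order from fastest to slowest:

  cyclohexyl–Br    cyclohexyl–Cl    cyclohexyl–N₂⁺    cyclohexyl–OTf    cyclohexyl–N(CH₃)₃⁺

The skeletons are identical, so relative rate is governed entirely by leaving-group ability.
Leaving-group ability tracks the stability of the departed species; conjugate-acid pKₐ is the usual yardstick (lower pKₐ → better LG).
cyclohexyl–N₂⁺ loses N₂: no meaningful conjugate acid; N₂ departs as an exceptionally stable neutral molecule
cyclohexyl–OTf loses OTf⁻: pKₐ(CF₃SO₃H (triflic acid)) ≈ -14
cyclohexyl–Br loses Br⁻: pKₐ(HBr) ≈ -9
cyclohexyl–Cl loses Cl⁻: pKₐ(HCl) ≈ -7
cyclohexyl–N(CH₃)₃⁺ loses NR'₃: pKₐ(R'₃NH⁺) ≈ 10.7

cyclohexyl–N₂⁺ > cyclohexyl–OTf > cyclohexyl–Br > cyclohexyl–Cl > cyclohexyl–N(CH₃)₃⁺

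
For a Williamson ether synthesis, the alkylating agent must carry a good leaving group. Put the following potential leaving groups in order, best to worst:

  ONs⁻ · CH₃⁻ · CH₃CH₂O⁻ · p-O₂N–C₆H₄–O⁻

Leaving-group ability tracks the stability of the departed species; conjugate-acid pKₐ is the usual yardstick (lower pKₐ → better LG).
ONs⁻: pKₐ(p-O₂NC₆H₄SO₃H) ≈ -3.5
p-O₂N–C₆H₄–O⁻: pKₐ(p-nitrophenol) ≈ 7.2 — nitro group delocalises the charge; the classic chromogenic LG
CH₃CH₂O⁻: pKₐ(CH₃CH₂OH) ≈ 16 — strong base; alkoxides do not leave unassisted
CH₃⁻: pKₐ(CH₄) ≈ 48 — unstabilised carbanion; the worst conceivable leaving group

ONs⁻ > p-O₂N–C₆H₄–O⁻ > CH₃CH₂O⁻ > CH₃⁻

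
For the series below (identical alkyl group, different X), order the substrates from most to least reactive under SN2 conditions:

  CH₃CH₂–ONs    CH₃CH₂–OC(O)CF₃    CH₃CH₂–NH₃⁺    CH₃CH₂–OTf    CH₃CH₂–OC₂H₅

The skeletons are identical, so relative rate is governed entirely by leaving-group ability.
Rank by basicity of the departing species: weakest base leaves most easily.
CH₃CH₂–OTf loses OTf⁻: pKₐ(CF₃SO₃H (triflic acid)) ≈ -14
CH₃CH₂–ONs loses ONs⁻: pKₐ(p-O₂NC₆H₄SO₃H) ≈ -3.5
CH₃CH₂–OC(O)CF₃ loses CF₃COO⁻: pKₐ(CF₃COOH) ≈ 0.2
CH₃CH₂–NH₃⁺ loses NH₃: pKₐ(NH₄⁺) ≈ 9.2
CH₃CH₂–OC₂H₅ loses CH₃CH₂O⁻: pKₐ(CH₃CH₂OH) ≈ 16

CH₃CH₂–OTf > CH₃CH₂–ONs > CH₃CH₂–OC(O)CF₃ > CH₃CH₂–NH₃⁺ > CH₃CH₂–OC₂H₅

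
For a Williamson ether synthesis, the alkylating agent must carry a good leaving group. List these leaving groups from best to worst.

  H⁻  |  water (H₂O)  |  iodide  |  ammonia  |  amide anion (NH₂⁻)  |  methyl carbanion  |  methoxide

A good leaving group is a weak base: the lower the pKₐ of its conjugate acid, the more readily it departs.
iodide: pKₐ(HI) ≈ -10
water (H₂O): pKₐ(H₃O⁺) ≈ -1.7
ammonia: pKₐ(NH₄⁺) ≈ 9.2
methoxide: pKₐ(CH₃OH) ≈ 15.5 — strong base; alkoxides do not leave unassisted
H⁻: pKₐ(H₂) ≈ 36 — extremely strong base; leaves only in special hydride-transfer contexts
amide anion (NH₂⁻): pKₐ(NH₃) ≈ 38 — extremely strong base; never a leaving group
methyl carbanion: pKₐ(CH₄) ≈ 48 — unstabilised carbanion; the worst conceivable leaving group

iodide > water (H₂O) > ammonia > methoxide > H⁻ > amide anion (NH₂⁻) > methyl carbanion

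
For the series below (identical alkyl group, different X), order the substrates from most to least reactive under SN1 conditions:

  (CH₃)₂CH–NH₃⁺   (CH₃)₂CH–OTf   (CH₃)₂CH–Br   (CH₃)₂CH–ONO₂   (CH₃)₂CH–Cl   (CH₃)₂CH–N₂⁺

(CH₃)₂CH–N₂⁺ > (CH₃)₂CH–OTf > (CH₃)₂CH–Br > (CH₃)₂CH–Cl > (CH₃)₂CH–ONO₂ > (CH₃)₂CH–NH₃⁺

Identical carbon frameworks mean the comparison reduces to leaving-group quality.
A good leaving group is a weak base: the lower the pKₐ of its conjugate acid, the more readily it departs.
(CH₃)₂CH–N₂⁺ loses N₂: no meaningful conjugate acid; N₂ departs as an exceptionally stable neutral molecule
(CH₃)₂CH–OTf loses OTf⁻: pKₐ(CF₃SO₃H (triflic acid)) ≈ -14
(CH₃)₂CH–Br loses Br⁻: pKₐ(HBr) ≈ -9
(CH₃)₂CH–Cl loses Cl⁻: pKₐ(HCl) ≈ -7
(CH₃)₂CH–ONO₂ loses NO₃⁻: pKₐ(HNO₃) ≈ -1.3
(CH₃)₂CH–NH₃⁺ loses NH₃: pKₐ(NH₄⁺) ≈ 9.2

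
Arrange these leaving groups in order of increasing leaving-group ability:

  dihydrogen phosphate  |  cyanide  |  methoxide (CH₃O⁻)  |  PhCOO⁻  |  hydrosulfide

methoxide (CH₃O⁻) < cyanide < hydrosulfide < PhCOO⁻ < dihydrogen phosphate

A good leaving group is a weak base: the lower the pKₐ of its conjugate acid, the more readily it departs.
dihydrogen phosphate: pKₐ(H₃PO₄) ≈ 2.1 — moderate base; biological leaving group after further activation
PhCOO⁻: pKₐ(C₆H₅COOH) ≈ 4.2 — aryl carboxylate
hydrosulfide: pKₐ(H₂S) ≈ 7
cyanide: pKₐ(HCN) ≈ 9.2 — sp carbon stabilises the charge somewhat, but still a poor LG
methoxide (CH₃O⁻): pKₐ(CH₃OH) ≈ 15.5
Listed from poorest to best leaving group as asked.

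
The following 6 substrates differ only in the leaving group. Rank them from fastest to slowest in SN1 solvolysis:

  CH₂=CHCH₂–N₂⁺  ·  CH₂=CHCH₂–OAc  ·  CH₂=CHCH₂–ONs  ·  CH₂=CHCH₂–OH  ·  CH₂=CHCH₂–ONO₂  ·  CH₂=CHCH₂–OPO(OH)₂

CH₂=CHCH₂–N₂⁺ > CH₂=CHCH₂–ONs > CH₂=CHCH₂–ONO₂ > CH₂=CHCH₂–OPO(OH)₂ > CH₂=CHCH₂–OAc > CH₂=CHCH₂–OH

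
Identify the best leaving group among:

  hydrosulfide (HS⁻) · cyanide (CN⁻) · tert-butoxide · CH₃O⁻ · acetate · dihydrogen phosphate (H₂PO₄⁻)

Rank by basicity of the departing species: weakest base leaves most easily.
dihydrogen phosphate (H₂PO₄⁻): pKₐ(H₃PO₄) ≈ 2.1
acetate: pKₐ(CH₃COOH) ≈ 4.8
hydrosulfide (HS⁻): pKₐ(H₂S) ≈ 7
cyanide (CN⁻): pKₐ(HCN) ≈ 9.2
CH₃O⁻: pKₐ(CH₃OH) ≈ 15.5
tert-butoxide: pKₐ(t-BuOH) ≈ 18

dihydrogen phosphate (H₂PO₄⁻)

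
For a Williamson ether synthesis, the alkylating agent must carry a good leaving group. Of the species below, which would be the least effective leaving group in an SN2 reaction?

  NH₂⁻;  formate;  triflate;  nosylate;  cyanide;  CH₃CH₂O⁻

Leaving-group ability tracks the stability of the departed species; conjugate-acid pKₐ is the usual yardstick (lower pKₐ → better LG).
triflate: pKₐ(CF₃SO₃H (triflic acid)) ≈ -14
nosylate: pKₐ(p-O₂NC₆H₄SO₃H) ≈ -3.5
formate: pKₐ(HCOOH) ≈ 3.8
cyanide: pKₐ(HCN) ≈ 9.2
CH₃CH₂O⁻: pKₐ(CH₃CH₂OH) ≈ 16
NH₂⁻: pKₐ(NH₃) ≈ 38

NH₂⁻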